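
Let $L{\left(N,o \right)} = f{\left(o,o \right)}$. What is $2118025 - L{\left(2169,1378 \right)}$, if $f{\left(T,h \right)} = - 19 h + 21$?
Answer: $2144186$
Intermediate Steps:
$f{\left(T,h \right)} = 21 - 19 h$
$L{\left(N,o \right)} = 21 - 19 o$
$2118025 - L{\left(2169,1378 \right)} = 2118025 - \left(21 - 26182\right) = 2118025 - -26161 = 2118025 + 26161 = 2144186$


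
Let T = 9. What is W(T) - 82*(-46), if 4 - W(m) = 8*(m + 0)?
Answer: 3704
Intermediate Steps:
W(m) = 4 - 8*m (W(m) = 4 - 8*(m + 0) = 4 - 8*m)
W(T) - 82*(-46) = (4 - 8*9) - 82*(-46) = (4 - 72) + 3772 = -68 + 3772 = 3704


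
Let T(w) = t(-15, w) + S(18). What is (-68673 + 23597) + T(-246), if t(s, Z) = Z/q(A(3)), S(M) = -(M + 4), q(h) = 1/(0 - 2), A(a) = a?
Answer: -44606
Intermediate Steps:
q(h) = -1/2 (q(h) = 1/(-2) = -1/2)
S(M) = -4 - M (S(M) = -(4 + M) = -4 - M)
t(s, Z) = -2*Z (t(s, Z) = Z/(-1/2) = Z*(-2) = -2*Z)
T(w) = -22 - 2*w (T(w) = -2*w + (-4 - 1*18) = -2*w + (-4 - 18) = -2*w - 22 = -22 - 2*w)
(-68673 + 23597) + T(-246) = (-68673 + 23597) + (-22 - 2*(-246)) = -45076 + (-22 + 492) = -45076 + 470 = -44606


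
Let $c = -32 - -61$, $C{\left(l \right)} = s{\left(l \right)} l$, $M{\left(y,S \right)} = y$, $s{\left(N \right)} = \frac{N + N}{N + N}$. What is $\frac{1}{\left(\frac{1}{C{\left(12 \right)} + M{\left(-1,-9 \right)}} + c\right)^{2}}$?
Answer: $\frac{121}{102400} \approx 0.0011816$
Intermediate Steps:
$s{\left(N \right)} = 1$ ($s{\left(N \right)} = \frac{2 N}{2 N} = 2 N \frac{1}{2 N} = 1$)
$C{\left(l \right)} = l$ ($C{\left(l \right)} = 1 l = l$)
$c = 29$ ($c = -32 + 61 = 29$)
$\frac{1}{\left(\frac{1}{C{\left(12 \right)} + M{\left(-1,-9 \right)}} + c\right)^{2}} = \frac{1}{\left(\frac{1}{12 - 1} + 29\right)^{2}} = \frac{1}{\left(\frac{1}{11} + 29\right)^{2}} = \frac{1}{\left(\frac{320}{11}\right)^{2}} = \frac{1}{\frac{102400}{121}} = \frac{121}{102400}$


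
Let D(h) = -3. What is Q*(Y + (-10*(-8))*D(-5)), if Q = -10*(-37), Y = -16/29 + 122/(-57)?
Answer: -148432900/1653 ≈ -89796.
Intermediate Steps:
Y = -4450/1653 (Y = -16*1/29 + 122*(-1/57) = -16/29 - 122/57 = -4450/1653 ≈ -2.6921)
Q = 370
Q*(Y + (-10*(-8))*D(-5)) = 370*(-4450/1653 - 10*(-8)*(-3)) = 370*(-4450/1653 + 80*(-3)) = 370*(-4450/1653 - 240) = 370*(-401170/1653) = -148432900/1653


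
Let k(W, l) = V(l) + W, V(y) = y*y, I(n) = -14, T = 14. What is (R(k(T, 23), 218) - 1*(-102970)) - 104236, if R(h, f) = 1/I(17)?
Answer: -17725/14 ≈ -1266.1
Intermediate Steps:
V(y) = y²
k(W, l) = W + l² (k(W, l) = l² + W = W + l²)
R(h, f) = -1/14 (R(h, f) = 1/(-14) = -1/14)
(R(k(T, 23), 218) - 1*(-102970)) - 104236 = (-1/14 - 1*(-102970)) - 104236 = (-1/14 + 102970) - 104236 = 1441579/14 - 104236 = -17725/14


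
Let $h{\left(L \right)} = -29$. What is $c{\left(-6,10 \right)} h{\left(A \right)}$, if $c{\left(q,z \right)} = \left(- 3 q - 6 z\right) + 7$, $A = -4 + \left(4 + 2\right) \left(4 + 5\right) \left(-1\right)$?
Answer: $1015$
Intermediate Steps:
$A = -58$ ($A = -4 + 6 \cdot 9 \left(-1\right) = -4 + 54 \left(-1\right) = -4 - 54 = -58$)
$c{\left(q,z \right)} = 7 - 6 z - 3 q$ ($c{\left(q,z \right)} = \left(- 6 z - 3 q\right) + 7 = 7 - 6 z - 3 q$)
$c{\left(-6,10 \right)} h{\left(A \right)} = \left(7 - 60 - -18\right) \left(-29\right) = \left(7 - 60 + 18\right) \left(-29\right) = \left(-35\right) \left(-29\right) = 1015$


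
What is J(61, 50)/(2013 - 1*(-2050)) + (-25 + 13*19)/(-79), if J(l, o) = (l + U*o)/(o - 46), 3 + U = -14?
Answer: -3670275/1283908 ≈ -2.8587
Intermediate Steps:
U = -17 (U = -3 - 14 = -17)
J(l, o) = (l - 17*o)/(-46 + o) (J(l, o) = (l - 17*o)/(o - 46) = (l - 17*o)/(-46 + o))
J(61, 50)/(2013 - 1*(-2050)) + (-25 + 13*19)/(-79) = ((61 - 17*50)/(-46 + 50))/(2013 - 1*(-2050)) + (-25 + 13*19)/(-79) = ((61 - 850)/4)/(2013 + 2050) + (-25 + 247)*(-1/79) = ((1/4)*(-789))/4063 + 222*(-1/79) = -789/4*1/4063 - 222/79 = -789/16252 - 222/79 = -3670275/1283908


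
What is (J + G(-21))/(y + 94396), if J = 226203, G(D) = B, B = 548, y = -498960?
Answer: -226751/404564 ≈ -0.56048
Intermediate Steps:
G(D) = 548
(J + G(-21))/(y + 94396) = (226203 + 548)/(-498960 + 94396) = 226751/(-404564) = 226751*(-1/404564) = -226751/404564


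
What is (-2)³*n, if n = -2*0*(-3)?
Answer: 0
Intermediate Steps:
n = 0 (n = 0*(-3) = 0)
(-2)³*n = (-2)³*0 = -8*0 = 0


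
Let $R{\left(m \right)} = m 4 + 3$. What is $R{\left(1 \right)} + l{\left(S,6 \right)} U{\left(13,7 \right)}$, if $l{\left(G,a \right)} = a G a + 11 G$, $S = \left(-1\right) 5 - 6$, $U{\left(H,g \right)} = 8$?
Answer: $-4129$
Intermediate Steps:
$R{\left(m \right)} = 3 + 4 m$ ($R{\left(m \right)} = 4 m + 3 = 3 + 4 m$)
$S = -11$ ($S = -5 - 6 = -11$)
$l{\left(G,a \right)} = 11 G + G a^{2}$ ($l{\left(G,a \right)} = G a a + 11 G = G a^{2} + 11 G = 11 G + G a^{2}$)
$R{\left(1 \right)} + l{\left(S,6 \right)} U{\left(13,7 \right)} = \left(3 + 4 \cdot 1\right) + - 11 \left(11 + 6^{2}\right) 8 = \left(3 + 4\right) + - 11 \left(11 + 36\right) 8 = 7 + \left(-11\right) 47 \cdot 8 = 7 - 4136 = -4129$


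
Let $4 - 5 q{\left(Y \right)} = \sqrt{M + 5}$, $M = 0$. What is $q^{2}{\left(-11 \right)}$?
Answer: $\frac{\left(4 - \sqrt{5}\right)^{2}}{25} \approx 0.12446$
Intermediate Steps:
$q{\left(Y \right)} = \frac{4}{5} - \frac{\sqrt{5}}{5}$ ($q{\left(Y \right)} = \frac{4}{5} - \frac{\sqrt{0 + 5}}{5} = \frac{4}{5} - \frac{\sqrt{5}}{5}$)
$q^{2}{\left(-11 \right)} = \left(\frac{4}{5} - \frac{\sqrt{5}}{5}\right)^{2}$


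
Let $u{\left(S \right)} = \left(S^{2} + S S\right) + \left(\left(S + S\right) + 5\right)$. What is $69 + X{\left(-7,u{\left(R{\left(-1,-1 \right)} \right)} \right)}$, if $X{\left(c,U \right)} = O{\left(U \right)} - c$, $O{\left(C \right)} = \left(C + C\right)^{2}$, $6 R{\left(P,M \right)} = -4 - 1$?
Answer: $\frac{13381}{81} \approx 165.2$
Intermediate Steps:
$R{\left(P,M \right)} = - \frac{5}{6}$ ($R{\left(P,M \right)} = \frac{-4 - 1}{6} = \frac{1}{6} \left(-5\right) = - \frac{5}{6}$)
$u{\left(S \right)} = 5 + 2 S + 2 S^{2}$ ($u{\left(S \right)} = \left(S^{2} + S^{2}\right) + \left(2 S + 5\right) = 2 S^{2} + \left(5 + 2 S\right) = 5 + 2 S + 2 S^{2}$)
$O{\left(C \right)} = 4 C^{2}$ ($O{\left(C \right)} = \left(2 C\right)^{2} = 4 C^{2}$)
$X{\left(c,U \right)} = - c + 4 U^{2}$ ($X{\left(c,U \right)} = 4 U^{2} - c = - c + 4 U^{2}$)
$69 + X{\left(-7,u{\left(R{\left(-1,-1 \right)} \right)} \right)} = 69 - \left(-7 - 4 \left(5 + 2 \left(- \frac{5}{6}\right) + 2 \left(- \frac{5}{6}\right)^{2}\right)^{2}\right) = 69 + \left(7 + 4 \left(5 - \frac{5}{3} + 2 \cdot \frac{25}{36}\right)^{2}\right) = 69 + \left(7 + 4 \left(5 - \frac{5}{3} + \frac{25}{18}\right)^{2}\right) = 69 + \left(7 + 4 \left(\frac{85}{18}\right)^{2}\right) = 69 + \left(7 + 4 \cdot \frac{7225}{324}\right) = 69 + \left(7 + \frac{7225}{81}\right) = 69 + \frac{7792}{81} = \frac{13381}{81}$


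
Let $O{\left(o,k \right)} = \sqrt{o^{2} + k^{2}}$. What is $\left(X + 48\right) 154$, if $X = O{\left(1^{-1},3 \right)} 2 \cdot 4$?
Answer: $7392 + 1232 \sqrt{10} \approx 11288.0$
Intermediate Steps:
$O{\left(o,k \right)} = \sqrt{k^{2} + o^{2}}$
$X = 8 \sqrt{10}$ ($X = \sqrt{3^{2} + \left(1^{-1}\right)^{2}} \cdot 2 \cdot 4 = \sqrt{9 + 1^{2}} \cdot 2 \cdot 4 = \sqrt{9 + 1} \cdot 2 \cdot 4 = \sqrt{10} \cdot 2 \cdot 4 = 2 \sqrt{10} \cdot 4 = 8 \sqrt{10} \approx 25.298$)
$\left(X + 48\right) 154 = \left(8 \sqrt{10} + 48\right) 154 = \left(48 + 8 \sqrt{10}\right) 154 = 7392 + 1232 \sqrt{10}$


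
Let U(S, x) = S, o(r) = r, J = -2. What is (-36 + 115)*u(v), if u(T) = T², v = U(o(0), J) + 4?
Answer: 1264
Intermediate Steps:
v = 4 (v = 0 + 4 = 4)
(-36 + 115)*u(v) = (-36 + 115)*4² = 79*16 = 1264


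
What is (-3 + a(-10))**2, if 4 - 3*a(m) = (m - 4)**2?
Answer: 4489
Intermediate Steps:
a(m) = 4/3 - (-4 + m)**2/3 (a(m) = 4/3 - (m - 4)**2/3 = 4/3 - (-4 + m)**2/3)
(-3 + a(-10))**2 = (-3 + (4/3 - (-4 - 10)**2/3))**2 = (-3 + (4/3 - 1/3*(-14)**2))**2 = (-3 + (4/3 - 1/3*196))**2 = (-3 + (4/3 - 196/3))**2 = (-3 - 64)**2 = (-67)**2 = 4489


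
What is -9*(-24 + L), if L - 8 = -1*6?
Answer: 198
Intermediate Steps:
L = 2 (L = 8 - 1*6 = 8 - 6 = 2)
-9*(-24 + L) = -9*(-24 + 2) = -9*(-22) = 198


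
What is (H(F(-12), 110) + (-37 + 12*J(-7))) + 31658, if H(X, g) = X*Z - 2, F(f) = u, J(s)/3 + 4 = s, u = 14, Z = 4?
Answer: 31279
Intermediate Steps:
J(s) = -12 + 3*s
F(f) = 14
H(X, g) = -2 + 4*X (H(X, g) = X*4 - 2 = 4*X - 2 = -2 + 4*X)
(H(F(-12), 110) + (-37 + 12*J(-7))) + 31658 = ((-2 + 4*14) + (-37 + 12*(-12 + 3*(-7)))) + 31658 = ((-2 + 56) + (-37 + 12*(-12 - 21))) + 31658 = (54 + (-37 + 12*(-33))) + 31658 = (54 + (-37 - 396)) + 31658 = (54 - 433) + 31658 = -379 + 31658 = 31279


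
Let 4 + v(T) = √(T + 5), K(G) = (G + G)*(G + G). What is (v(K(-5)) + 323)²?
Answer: (319 + √105)² ≈ 1.0840e+5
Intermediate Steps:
K(G) = 4*G² (K(G) = (2*G)*(2*G) = 4*G²)
v(T) = -4 + √(5 + T) (v(T) = -4 + √(T + 5) = -4 + √(5 + T))
(v(K(-5)) + 323)² = ((-4 + √(5 + 4*(-5)²)) + 323)² = ((-4 + √(5 + 4*25)) + 323)² = ((-4 + √(5 + 100)) + 323)² = ((-4 + √105) + 323)² = (319 + √105)²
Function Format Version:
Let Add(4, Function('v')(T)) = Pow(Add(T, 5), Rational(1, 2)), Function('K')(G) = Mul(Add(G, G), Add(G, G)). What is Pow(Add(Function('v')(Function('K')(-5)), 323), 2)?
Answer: Pow(Add(319, Pow(105, Rational(1, 2))), 2) ≈ 1.0840e+5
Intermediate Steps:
Function('K')(G) = Mul(4, Pow(G, 2)) (Function('K')(G) = Mul(Mul(2, G), Mul(2, G)) = Mul(4, Pow(G, 2)))
Function('v')(T) = Add(-4, Pow(Add(5, T), Rational(1, 2))) (Function('v')(T) = Add(-4, Pow(Add(T, 5), Rational(1, 2))) = Add(-4, Pow(Add(5, T), Rational(1, 2))))
Pow(Add(Function('v')(Function('K')(-5)), 323), 2) = Pow(Add(Add(-4, Pow(Add(5, Mul(4, Pow(-5, 2))), Rational(1, 2))), 323), 2) = Pow(Add(Add(-4, Pow(Add(5, Mul(4, 25)), Rational(1, 2))), 323), 2) = Pow(Add(Add(-4, Pow(Add(5, 100), Rational(1, 2))), 323), 2) = Pow(Add(Add(-4, Pow(105, Rational(1, 2))), 323), 2) = Pow(Add(319, Pow(105, Rational(1, 2))), 2)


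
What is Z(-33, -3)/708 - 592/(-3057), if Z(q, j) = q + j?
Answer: 25757/180363 ≈ 0.14281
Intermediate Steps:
Z(q, j) = j + q
Z(-33, -3)/708 - 592/(-3057) = (-3 - 33)/708 - 592/(-3057) = -36*1/708 - 592*(-1/3057) = -3/59 + 592/3057 = 25757/180363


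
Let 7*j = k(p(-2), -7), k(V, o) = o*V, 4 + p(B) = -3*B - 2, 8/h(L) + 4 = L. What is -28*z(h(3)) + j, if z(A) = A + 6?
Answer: 56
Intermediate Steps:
h(L) = 8/(-4 + L)
p(B) = -6 - 3*B (p(B) = -4 + (-3*B - 2) = -4 + (-2 - 3*B) = -6 - 3*B)
k(V, o) = V*o
j = 0 (j = ((-6 - 3*(-2))*(-7))/7 = ((-6 + 6)*(-7))/7 = (0*(-7))/7 = (1/7)*0 = 0)
z(A) = 6 + A
-28*z(h(3)) + j = -28*(6 + 8/(-4 + 3)) + 0 = -28*(6 + 8/(-1)) + 0 = -28*(6 + 8*(-1)) + 0 = -28*(6 - 8) + 0 = -28*(-2) + 0 = 56 + 0 = 56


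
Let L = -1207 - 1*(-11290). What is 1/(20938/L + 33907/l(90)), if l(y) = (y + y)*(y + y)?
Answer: 108896400/340091827 ≈ 0.32020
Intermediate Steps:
L = 10083 (L = -1207 + 11290 = 10083)
l(y) = 4*y² (l(y) = (2*y)*(2*y) = 4*y²)
1/(20938/L + 33907/l(90)) = 1/(20938/10083 + 33907/((4*90²))) = 1/(20938*(1/10083) + 33907/((4*8100))) = 1/(20938/10083 + 33907/32400) = 1/(340091827/108896400) = 108896400/340091827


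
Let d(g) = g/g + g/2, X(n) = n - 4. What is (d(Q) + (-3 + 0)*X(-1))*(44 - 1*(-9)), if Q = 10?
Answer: 1113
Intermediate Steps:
X(n) = -4 + n
d(g) = 1 + g/2 (d(g) = 1 + g*(½) = 1 + g/2)
(d(Q) + (-3 + 0)*X(-1))*(44 - 1*(-9)) = ((1 + (½)*10) + (-3 + 0)*(-4 - 1))*(44 - 1*(-9)) = ((1 + 5) - 3*(-5))*(44 + 9) = (6 + 15)*53 = 21*53 = 1113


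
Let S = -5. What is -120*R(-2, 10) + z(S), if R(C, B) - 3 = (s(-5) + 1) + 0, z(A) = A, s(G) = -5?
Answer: 115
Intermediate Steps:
R(C, B) = -1 (R(C, B) = 3 + ((-5 + 1) + 0) = 3 + (-4 + 0) = 3 - 4 = -1)
-120*R(-2, 10) + z(S) = -120*(-1) - 5 = 120 - 5 = 115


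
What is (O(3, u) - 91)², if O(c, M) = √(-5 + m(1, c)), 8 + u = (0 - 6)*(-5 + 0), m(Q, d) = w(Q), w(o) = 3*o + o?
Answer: (91 - I)² ≈ 8280.0 - 182.0*I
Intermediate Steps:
w(o) = 4*o
m(Q, d) = 4*Q
u = 22 (u = -8 + (0 - 6)*(-5 + 0) = -8 - 6*(-5) = -8 + 30 = 22)
O(c, M) = I (O(c, M) = √(-5 + 4*1) = √(-5 + 4) = √(-1) = I)
(O(3, u) - 91)² = (I - 91)² = (-91 + I)²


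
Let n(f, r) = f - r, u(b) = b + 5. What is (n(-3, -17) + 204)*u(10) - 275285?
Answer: -272015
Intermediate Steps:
u(b) = 5 + b
(n(-3, -17) + 204)*u(10) - 275285 = ((-3 - 1*(-17)) + 204)*(5 + 10) - 275285 = ((-3 + 17) + 204)*15 - 275285 = (14 + 204)*15 - 275285 = 218*15 - 275285 = 3270 - 275285 = -272015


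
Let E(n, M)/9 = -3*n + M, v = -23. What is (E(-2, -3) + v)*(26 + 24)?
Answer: 200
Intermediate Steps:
E(n, M) = -27*n + 9*M (E(n, M) = 9*(-3*n + M) = 9*(M - 3*n) = -27*n + 9*M)
(E(-2, -3) + v)*(26 + 24) = ((-27*(-2) + 9*(-3)) - 23)*(26 + 24) = ((54 - 27) - 23)*50 = (27 - 23)*50 = 4*50 = 200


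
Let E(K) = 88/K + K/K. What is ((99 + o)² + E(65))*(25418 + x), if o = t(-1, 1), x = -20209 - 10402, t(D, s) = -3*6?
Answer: -2215427274/65 ≈ -3.4084e+7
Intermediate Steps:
E(K) = 1 + 88/K (E(K) = 88/K + 1 = 1 + 88/K)
t(D, s) = -18
x = -30611
o = -18
((99 + o)² + E(65))*(25418 + x) = ((99 - 18)² + (88 + 65)/65)*(25418 - 30611) = (81² + (1/65)*153)*(-5193) = (6561 + 153/65)*(-5193) = (426618/65)*(-5193) = -2215427274/65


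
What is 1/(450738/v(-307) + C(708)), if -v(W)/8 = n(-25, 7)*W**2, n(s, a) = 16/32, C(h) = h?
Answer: 188498/133231215 ≈ 0.0014148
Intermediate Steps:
n(s, a) = 1/2 (n(s, a) = 16*(1/32) = 1/2)
v(W) = -4*W**2
1/(450738/v(-307) + C(708)) = 1/(450738/((-4*(-307)**2)) + 708) = 1/(450738/((-4*94249)) + 708) = 1/(450738/(-376996) + 708) = 1/(450738*(-1/376996) + 708) = 1/(-225369/188498 + 708) = 1/(133231215/188498) = 188498/133231215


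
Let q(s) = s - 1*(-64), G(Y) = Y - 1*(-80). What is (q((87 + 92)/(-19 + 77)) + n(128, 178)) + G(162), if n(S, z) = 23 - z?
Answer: 8937/58 ≈ 154.09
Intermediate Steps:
G(Y) = 80 + Y (G(Y) = Y + 80 = 80 + Y)
q(s) = 64 + s (q(s) = s + 64 = 64 + s)
(q((87 + 92)/(-19 + 77)) + n(128, 178)) + G(162) = ((64 + (87 + 92)/(-19 + 77)) + (23 - 1*178)) + (80 + 162) = ((64 + 179/58) + (23 - 178)) + 242 = ((64 + 179*(1/58)) - 155) + 242 = ((64 + 179/58) - 155) + 242 = (3891/58 - 155) + 242 = -5099/58 + 242 = 8937/58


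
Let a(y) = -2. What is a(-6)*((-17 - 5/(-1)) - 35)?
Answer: 94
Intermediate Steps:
a(-6)*((-17 - 5/(-1)) - 35) = -2*((-17 - 5/(-1)) - 35) = -2*((-17 - 5*(-1)) - 35) = -2*((-17 - 1*(-5)) - 35) = -2*((-17 + 5) - 35) = -2*(-12 - 35) = -2*(-47) = 94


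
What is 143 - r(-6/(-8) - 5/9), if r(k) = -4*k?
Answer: 1294/9 ≈ 143.78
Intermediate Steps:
143 - r(-6/(-8) - 5/9) = 143 - (-4)*(-6/(-8) - 5/9) = 143 - (-4)*(-6*(-1/8) - 5*1/9) = 143 - (-4)*(3/4 - 5/9) = 143 - (-4)*7/36 = 143 - 1*(-7/9) = 143 + 7/9 = 1294/9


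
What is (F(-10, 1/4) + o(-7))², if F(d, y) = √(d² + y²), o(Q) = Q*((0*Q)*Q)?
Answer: 1601/16 ≈ 100.06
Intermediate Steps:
o(Q) = 0 (o(Q) = Q*(0*Q) = Q*0 = 0)
(F(-10, 1/4) + o(-7))² = (√((-10)² + (1/4)²) + 0)² = (√(100 + (¼)²) + 0)² = (√(100 + 1/16) + 0)² = (√(1601/16) + 0)² = (√1601/4 + 0)² = (√1601/4)² = 1601/16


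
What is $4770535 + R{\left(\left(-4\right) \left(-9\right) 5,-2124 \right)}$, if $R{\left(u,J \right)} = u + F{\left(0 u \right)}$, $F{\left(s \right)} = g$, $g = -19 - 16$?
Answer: $4770680$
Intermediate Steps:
$g = -35$
$F{\left(s \right)} = -35$
$R{\left(u,J \right)} = -35 + u$ ($R{\left(u,J \right)} = u - 35 = -35 + u$)
$4770535 + R{\left(\left(-4\right) \left(-9\right) 5,-2124 \right)} = 4770535 - \left(35 - \left(-4\right) \left(-9\right) 5\right) = 4770535 + \left(-35 + 36 \cdot 5\right) = 4770535 + \left(-35 + 180\right) = 4770535 + 145 = 4770680$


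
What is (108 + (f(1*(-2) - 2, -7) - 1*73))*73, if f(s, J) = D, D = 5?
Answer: 2920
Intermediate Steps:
f(s, J) = 5
(108 + (f(1*(-2) - 2, -7) - 1*73))*73 = (108 + (5 - 1*73))*73 = (108 + (5 - 73))*73 = (108 - 68)*73 = 40*73 = 2920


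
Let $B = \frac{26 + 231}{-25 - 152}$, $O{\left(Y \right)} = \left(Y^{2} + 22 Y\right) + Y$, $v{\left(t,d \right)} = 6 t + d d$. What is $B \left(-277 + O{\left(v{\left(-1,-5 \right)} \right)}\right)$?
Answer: $- \frac{133897}{177} \approx -756.48$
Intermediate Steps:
$v{\left(t,d \right)} = d^{2} + 6 t$ ($v{\left(t,d \right)} = 6 t + d^{2} = d^{2} + 6 t$)
$O{\left(Y \right)} = Y^{2} + 23 Y$
$B = - \frac{257}{177}$ ($B = \frac{257}{-177} = 257 \left(- \frac{1}{177}\right) = - \frac{257}{177} \approx -1.452$)
$B \left(-277 + O{\left(v{\left(-1,-5 \right)} \right)}\right) = - \frac{257 \left(-277 + \left(\left(-5\right)^{2} + 6 \left(-1\right)\right) \left(23 + \left(\left(-5\right)^{2} + 6 \left(-1\right)\right)\right)\right)}{177} = - \frac{257 \left(-277 + \left(25 - 6\right) \left(23 + \left(25 - 6\right)\right)\right)}{177} = - \frac{257 \left(-277 + 19 \left(23 + 19\right)\right)}{177} = - \frac{257 \left(-277 + 19 \cdot 42\right)}{177} = - \frac{257 \left(-277 + 798\right)}{177} = \left(- \frac{257}{177}\right) 521 = - \frac{133897}{177}$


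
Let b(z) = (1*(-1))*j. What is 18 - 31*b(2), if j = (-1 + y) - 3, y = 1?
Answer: -75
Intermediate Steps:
j = -3 (j = (-1 + 1) - 3 = 0 - 3 = -3)
b(z) = 3 (b(z) = (1*(-1))*(-3) = -1*(-3) = 3)
18 - 31*b(2) = 18 - 31*3 = 18 - 93 = -75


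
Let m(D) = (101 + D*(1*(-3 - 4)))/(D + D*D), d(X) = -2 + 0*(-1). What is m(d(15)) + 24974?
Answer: 50063/2 ≈ 25032.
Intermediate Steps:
d(X) = -2 (d(X) = -2 + 0 = -2)
m(D) = (101 - 7*D)/(D + D²) (m(D) = (101 + D*(1*(-7)))/(D + D²) = (101 + D*(-7))/(D + D²) = (101 - 7*D)/(D + D²))
m(d(15)) + 24974 = (101 - 7*(-2))/((-2)*(1 - 2)) + 24974 = -½*(101 + 14)/(-1) + 24974 = -½*(-1)*115 + 24974 = 115/2 + 24974 = 50063/2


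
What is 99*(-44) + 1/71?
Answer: -309275/71 ≈ -4356.0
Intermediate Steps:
99*(-44) + 1/71 = -4356 + 1/71 = -309275/71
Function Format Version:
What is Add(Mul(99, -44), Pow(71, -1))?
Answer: Rational(-309275, 71) ≈ -4356.0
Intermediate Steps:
Add(Mul(99, -44), Pow(71, -1)) = Add(-4356, Rational(1, 71)) = Rational(-309275, 71)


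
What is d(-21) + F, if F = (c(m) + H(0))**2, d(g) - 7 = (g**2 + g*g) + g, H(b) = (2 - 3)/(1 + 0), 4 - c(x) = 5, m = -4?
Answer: 872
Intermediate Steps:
c(x) = -1 (c(x) = 4 - 1*5 = 4 - 5 = -1)
H(b) = -1 (H(b) = -1/1 = -1*1 = -1)
d(g) = 7 + g + 2*g**2 (d(g) = 7 + ((g**2 + g*g) + g) = 7 + ((g**2 + g**2) + g) = 7 + (2*g**2 + g) = 7 + (g + 2*g**2) = 7 + g + 2*g**2)
F = 4 (F = (-1 - 1)**2 = (-2)**2 = 4)
d(-21) + F = (7 - 21 + 2*(-21)**2) + 4 = (7 - 21 + 2*441) + 4 = (7 - 21 + 882) + 4 = 868 + 4 = 872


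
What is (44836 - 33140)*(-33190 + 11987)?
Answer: -247990288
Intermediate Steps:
(44836 - 33140)*(-33190 + 11987) = 11696*(-21203) = -247990288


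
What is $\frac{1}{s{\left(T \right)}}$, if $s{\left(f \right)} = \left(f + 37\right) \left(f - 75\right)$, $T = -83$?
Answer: $\frac{1}{7268} \approx 0.00013759$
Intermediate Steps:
$s{\left(f \right)} = \left(-75 + f\right) \left(37 + f\right)$ ($s{\left(f \right)} = \left(37 + f\right) \left(-75 + f\right) = \left(-75 + f\right) \left(37 + f\right)$)
$\frac{1}{s{\left(T \right)}} = \frac{1}{-2775 + \left(-83\right)^{2} - -3154} = \frac{1}{-2775 + 6889 + 3154} = \frac{1}{7268}$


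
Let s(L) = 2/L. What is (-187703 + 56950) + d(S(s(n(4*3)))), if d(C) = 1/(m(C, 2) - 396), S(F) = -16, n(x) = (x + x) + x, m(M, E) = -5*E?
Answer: -53085719/406 ≈ -1.3075e+5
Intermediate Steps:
n(x) = 3*x (n(x) = 2*x + x = 3*x)
d(C) = -1/406 (d(C) = 1/(-5*2 - 396) = 1/(-10 - 396) = 1/(-406) = -1/406)
(-187703 + 56950) + d(S(s(n(4*3)))) = (-187703 + 56950) - 1/406 = -130753 - 1/406 = -53085719/406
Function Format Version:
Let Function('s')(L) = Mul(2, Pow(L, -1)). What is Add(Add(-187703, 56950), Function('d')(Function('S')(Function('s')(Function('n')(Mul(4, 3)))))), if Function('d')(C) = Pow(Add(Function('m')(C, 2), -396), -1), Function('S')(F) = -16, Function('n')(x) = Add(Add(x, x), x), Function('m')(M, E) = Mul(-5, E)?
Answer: Rational(-53085719, 406) ≈ -1.3075e+5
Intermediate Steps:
Function('n')(x) = Mul(3, x) (Function('n')(x) = Add(Mul(2, x), x) = Mul(3, x))
Function('d')(C) = Rational(-1, 406) (Function('d')(C) = Pow(Add(Mul(-5, 2), -396), -1) = Pow(Add(-10, -396), -1) = Pow(-406, -1) = Rational(-1, 406))
Add(Add(-187703, 56950), Function('d')(Function('S')(Function('s')(Function('n')(Mul(4, 3)))))) = Add(Add(-187703, 56950), Rational(-1, 406)) = Add(-130753, Rational(-1, 406)) = Rational(-53085719, 406)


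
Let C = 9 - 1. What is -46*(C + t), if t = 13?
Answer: -966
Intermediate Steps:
C = 8
-46*(C + t) = -46*(8 + 13) = -46*21 = -966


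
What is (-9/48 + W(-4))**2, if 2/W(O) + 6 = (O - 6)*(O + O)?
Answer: 9025/350464 ≈ 0.025752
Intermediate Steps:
W(O) = 2/(-6 + 2*O*(-6 + O)) (W(O) = 2/(-6 + (O - 6)*(O + O)) = 2/(-6 + (-6 + O)*(2*O)) = 2/(-6 + 2*O*(-6 + O)))
(-9/48 + W(-4))**2 = (-9/48 + 1/(-3 + (-4)**2 - 6*(-4)))**2 = (-9*1/48 + 1/(-3 + 16 + 24))**2 = (-3/16 + 1/37)**2 = (-95/592)**2 = 9025/350464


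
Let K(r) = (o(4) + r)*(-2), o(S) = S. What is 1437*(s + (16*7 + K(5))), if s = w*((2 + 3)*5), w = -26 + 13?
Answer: -331947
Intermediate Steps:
w = -13
K(r) = -8 - 2*r (K(r) = (4 + r)*(-2) = -8 - 2*r)
s = -325 (s = -13*(2 + 3)*5 = -65*5 = -13*25 = -325)
1437*(s + (16*7 + K(5))) = 1437*(-325 + (16*7 + (-8 - 2*5))) = 1437*(-325 + (112 + (-8 - 10))) = 1437*(-325 + (112 - 18)) = 1437*(-325 + 94) = 1437*(-231) = -331947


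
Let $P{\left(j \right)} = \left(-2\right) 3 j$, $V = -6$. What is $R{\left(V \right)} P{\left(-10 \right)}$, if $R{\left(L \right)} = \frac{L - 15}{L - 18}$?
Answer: $\frac{105}{2} \approx 52.5$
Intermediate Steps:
$R{\left(L \right)} = \frac{-15 + L}{-18 + L}$
$P{\left(j \right)} = - 6 j$
$R{\left(V \right)} P{\left(-10 \right)} = \frac{-15 - 6}{-18 - 6} \left(\left(-6\right) \left(-10\right)\right) = \frac{1}{-24} \left(-21\right) 60 = \left(- \frac{1}{24}\right) \left(-21\right) 60 = \frac{7}{8} \cdot 60 = \frac{105}{2}$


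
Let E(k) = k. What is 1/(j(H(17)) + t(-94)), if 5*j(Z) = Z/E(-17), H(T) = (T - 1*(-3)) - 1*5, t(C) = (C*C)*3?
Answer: 17/450633 ≈ 3.7725e-5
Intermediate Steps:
t(C) = 3*C² (t(C) = C²*3 = 3*C²)
H(T) = -2 + T (H(T) = (T + 3) - 5 = (3 + T) - 5 = -2 + T)
j(Z) = -Z/85 (j(Z) = (Z/(-17))/5 = (Z*(-1/17))/5 = (-Z/17)/5 = -Z/85)
1/(j(H(17)) + t(-94)) = 1/(-(-2 + 17)/85 + 3*(-94)²) = 1/(-1/85*15 + 3*8836) = 1/(-3/17 + 26508) = 1/(450633/17) = 17/450633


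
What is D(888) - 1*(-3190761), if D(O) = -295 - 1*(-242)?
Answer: 3190708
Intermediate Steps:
D(O) = -53 (D(O) = -295 + 242 = -53)
D(888) - 1*(-3190761) = -53 - 1*(-3190761) = -53 + 3190761 = 3190708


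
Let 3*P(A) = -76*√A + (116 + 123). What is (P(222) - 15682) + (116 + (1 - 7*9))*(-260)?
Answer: -88927/3 - 76*√222/3 ≈ -30020.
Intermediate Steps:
P(A) = 239/3 - 76*√A/3 (P(A) = (-76*√A + (116 + 123))/3 = (-76*√A + 239)/3 = (239 - 76*√A)/3 = 239/3 - 76*√A/3)
(P(222) - 15682) + (116 + (1 - 7*9))*(-260) = ((239/3 - 76*√222/3) - 15682) + (116 + (1 - 7*9))*(-260) = (-46807/3 - 76*√222/3) + (116 + (1 - 63))*(-260) = (-46807/3 - 76*√222/3) + (116 - 62)*(-260) = (-46807/3 - 76*√222/3) + 54*(-260) = (-46807/3 - 76*√222/3) - 14040 = -88927/3 - 76*√222/3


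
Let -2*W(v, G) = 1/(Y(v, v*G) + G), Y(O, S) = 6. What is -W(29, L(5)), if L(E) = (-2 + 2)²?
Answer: 1/12 ≈ 0.083333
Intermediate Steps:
L(E) = 0 (L(E) = 0² = 0)
W(v, G) = -1/(2*(6 + G))
-W(29, L(5)) = -(-1)/(12 + 2*0) = -(-1)/(12 + 0) = -(-1)/12 = -1*(-1/12) = 1/12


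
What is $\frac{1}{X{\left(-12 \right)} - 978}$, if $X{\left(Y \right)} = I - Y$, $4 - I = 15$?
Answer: $- \frac{1}{977} \approx -0.0010235$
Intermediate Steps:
$I = -11$ ($I = 4 - 15 = -11$)
$X{\left(Y \right)} = -11 - Y$
$\frac{1}{X{\left(-12 \right)} - 978} = \frac{1}{\left(-11 - -12\right) - 978} = \frac{1}{\left(-11 + 12\right) - 978} = \frac{1}{1 - 978} = \frac{1}{-977} = - \frac{1}{977}$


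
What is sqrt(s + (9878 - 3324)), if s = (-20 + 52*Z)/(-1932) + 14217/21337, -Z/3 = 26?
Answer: 2*sqrt(174097018711420077)/10305771 ≈ 80.974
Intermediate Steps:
Z = -78 (Z = -3*26 = -78)
s = 28609214/10305771 (s = (-20 + 52*(-78))/(-1932) + 14217/21337 = (-20 - 4056)*(-1/1932) + 14217*(1/21337) = -4076*(-1/1932) + 14217/21337 = 1019/483 + 14217/21337 = 28609214/10305771 ≈ 2.7760)
sqrt(s + (9878 - 3324)) = sqrt(28609214/10305771 + (9878 - 3324)) = sqrt(28609214/10305771 + 6554) = sqrt(67572632348/10305771) = 2*sqrt(174097018711420077)/10305771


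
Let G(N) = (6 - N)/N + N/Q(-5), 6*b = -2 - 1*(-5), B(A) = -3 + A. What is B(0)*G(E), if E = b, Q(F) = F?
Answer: -327/10 ≈ -32.700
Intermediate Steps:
b = 1/2 (b = (-2 - 1*(-5))/6 = (-2 + 5)/6 = (1/6)*3 = 1/2 ≈ 0.50000)
E = 1/2 ≈ 0.50000
G(N) = -N/5 + (6 - N)/N (G(N) = (6 - N)/N + N/(-5) = (6 - N)/N + N*(-1/5) = (6 - N)/N - N/5 = -N/5 + (6 - N)/N)
B(0)*G(E) = (-3 + 0)*(-1 + 6/(1/2) - 1/5*1/2) = -3*(-1 + 6*2 - 1/10) = -3*(-1 + 12 - 1/10) = -3*109/10 = -327/10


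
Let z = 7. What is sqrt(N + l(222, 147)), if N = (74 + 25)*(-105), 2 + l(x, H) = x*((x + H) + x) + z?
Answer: 2*sqrt(30203) ≈ 347.58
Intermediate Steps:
l(x, H) = 5 + x*(H + 2*x) (l(x, H) = -2 + (x*((x + H) + x) + 7) = -2 + (x*((H + x) + x) + 7) = -2 + (x*(H + 2*x) + 7) = -2 + (7 + x*(H + 2*x)) = 5 + x*(H + 2*x))
N = -10395 (N = 99*(-105) = -10395)
sqrt(N + l(222, 147)) = sqrt(-10395 + (5 + 2*222**2 + 147*222)) = sqrt(-10395 + (5 + 2*49284 + 32634)) = sqrt(-10395 + (5 + 98568 + 32634)) = sqrt(-10395 + 131207) = sqrt(120812) = 2*sqrt(30203)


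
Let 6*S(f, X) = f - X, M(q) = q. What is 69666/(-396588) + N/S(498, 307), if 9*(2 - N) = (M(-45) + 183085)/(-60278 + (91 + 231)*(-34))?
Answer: -140096248555/1348812246402 ≈ -0.10387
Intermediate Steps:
S(f, X) = -X/6 + f/6 (S(f, X) = (f - X)/6 = -X/6 + f/6)
N = 732554/320517 (N = 2 - (-45 + 183085)/(9*(-60278 + (91 + 231)*(-34))) = 2 - 183040/(9*(-60278 + 322*(-34))) = 2 - 183040/(9*(-60278 - 10948)) = 2 - 183040/(9*(-71226)) = 2 - 183040*(-1)/(9*71226) = 2 - 1/9*(-91520/35613) = 2 + 91520/320517 = 732554/320517 ≈ 2.2855)
69666/(-396588) + N/S(498, 307) = 69666/(-396588) + 732554/(320517*(-1/6*307 + (1/6)*498)) = 69666*(-1/396588) + 732554/(320517*(-307/6 + 83)) = -11611/66098 + 732554/(320517*(191/6)) = -11611/66098 + (732554/320517)*(6/191) = -11611/66098 + 1465108/20406249 = -140096248555/1348812246402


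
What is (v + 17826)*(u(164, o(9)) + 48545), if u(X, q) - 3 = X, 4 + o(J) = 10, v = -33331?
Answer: -755279560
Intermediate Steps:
o(J) = 6 (o(J) = -4 + 10 = 6)
u(X, q) = 3 + X
(v + 17826)*(u(164, o(9)) + 48545) = (-33331 + 17826)*((3 + 164) + 48545) = -15505*(167 + 48545) = -15505*48712 = -755279560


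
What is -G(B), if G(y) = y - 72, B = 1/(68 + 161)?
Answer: 16487/229 ≈ 71.996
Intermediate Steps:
B = 1/229 ≈ 0.0043668
G(y) = -72 + y
-G(B) = -(-72 + 1/229) = -1*(-16487/229) = 16487/229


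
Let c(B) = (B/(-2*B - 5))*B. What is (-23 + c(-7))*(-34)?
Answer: 5372/9 ≈ 596.89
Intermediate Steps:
c(B) = B**2/(-5 - 2*B) (c(B) = (B/(-5 - 2*B))*B = B**2/(-5 - 2*B))
(-23 + c(-7))*(-34) = (-23 - 1*(-7)**2/(5 + 2*(-7)))*(-34) = (-23 - 1*49/(5 - 14))*(-34) = (-23 - 1*49/(-9))*(-34) = (-23 - 1*49*(-1/9))*(-34) = (-23 + 49/9)*(-34) = -158/9*(-34) = 5372/9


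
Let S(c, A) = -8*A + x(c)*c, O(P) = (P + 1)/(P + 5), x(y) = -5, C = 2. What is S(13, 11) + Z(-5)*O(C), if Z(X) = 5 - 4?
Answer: -1068/7 ≈ -152.57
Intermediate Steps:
O(P) = (1 + P)/(5 + P)
Z(X) = 1
S(c, A) = -8*A - 5*c
S(13, 11) + Z(-5)*O(C) = (-8*11 - 5*13) + 1*((1 + 2)/(5 + 2)) = (-88 - 65) + 1*(3/7) = -153 + 1*((⅐)*3) = -153 + 1*(3/7) = -153 + 3/7 = -1068/7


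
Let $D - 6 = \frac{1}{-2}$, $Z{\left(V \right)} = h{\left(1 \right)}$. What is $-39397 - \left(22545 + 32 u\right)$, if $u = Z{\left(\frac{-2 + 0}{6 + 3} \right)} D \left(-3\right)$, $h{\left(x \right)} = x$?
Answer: $-61414$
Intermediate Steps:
$Z{\left(V \right)} = 1$
$D = \frac{11}{2}$ ($D = 6 + \frac{1}{-2} = 6 - \frac{1}{2} = \frac{11}{2} \approx 5.5$)
$u = - \frac{33}{2}$ ($u = 1 \cdot \frac{11}{2} \left(-3\right) = \frac{11}{2} \left(-3\right) = - \frac{33}{2} \approx -16.5$)
$-39397 - \left(22545 + 32 u\right) = -39397 - \left(22545 + 32 \left(- \frac{33}{2}\right)\right) = -39397 - 22017 = -61414$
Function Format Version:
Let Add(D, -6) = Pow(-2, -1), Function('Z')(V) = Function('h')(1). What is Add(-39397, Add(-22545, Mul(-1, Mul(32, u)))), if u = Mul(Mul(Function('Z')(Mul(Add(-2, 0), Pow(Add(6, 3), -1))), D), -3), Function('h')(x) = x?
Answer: -61414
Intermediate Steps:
Function('Z')(V) = 1
D = Rational(11, 2) (D = Add(6, Pow(-2, -1)) = Add(6, Rational(-1, 2)) = Rational(11, 2) ≈ 5.5000)
u = Rational(-33, 2) (u = Mul(Mul(1, Rational(11, 2)), -3) = Mul(Rational(11, 2), -3) = Rational(-33, 2) ≈ -16.500)
Add(-39397, Add(-22545, Mul(-1, Mul(32, u)))) = Add(-39397, Add(-22545, Mul(-1, Mul(32, Rational(-33, 2))))) = Add(-39397, Add(-22545, Mul(-1, -528))) = Add(-39397, Add(-22545, 528)) = Add(-39397, -22017) = -61414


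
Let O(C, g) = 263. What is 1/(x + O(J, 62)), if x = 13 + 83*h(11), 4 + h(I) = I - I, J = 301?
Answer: -1/56 ≈ -0.017857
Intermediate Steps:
h(I) = -4 (h(I) = -4 + (I - I) = -4 + 0 = -4)
x = -319 (x = 13 + 83*(-4) = 13 - 332 = -319)
1/(x + O(J, 62)) = 1/(-319 + 263) = 1/(-56) = -1/56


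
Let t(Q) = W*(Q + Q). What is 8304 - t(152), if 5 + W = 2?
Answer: 9216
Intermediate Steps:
W = -3 (W = -5 + 2 = -3)
t(Q) = -6*Q (t(Q) = -3*(Q + Q) = -6*Q)
8304 - t(152) = 8304 - (-6)*152 = 8304 - 1*(-912) = 8304 + 912 = 9216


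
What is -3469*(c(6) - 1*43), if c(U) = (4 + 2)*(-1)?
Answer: 169981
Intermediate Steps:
c(U) = -6 (c(U) = 6*(-1) = -6)
-3469*(c(6) - 1*43) = -3469*(-6 - 1*43) = -3469*(-6 - 43) = -3469*(-49) = 169981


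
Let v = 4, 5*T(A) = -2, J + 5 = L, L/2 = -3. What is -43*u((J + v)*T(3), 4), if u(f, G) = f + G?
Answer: -1462/5 ≈ -292.40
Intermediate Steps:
L = -6 (L = 2*(-3) = -6)
J = -11 (J = -5 - 6 = -11)
T(A) = -⅖ (T(A) = (⅕)*(-2) = -⅖)
u(f, G) = G + f
-43*u((J + v)*T(3), 4) = -43*(4 + (-11 + 4)*(-⅖)) = -43*(4 - 7*(-⅖)) = -43*(4 + 14/5) = -43*34/5 = -1462/5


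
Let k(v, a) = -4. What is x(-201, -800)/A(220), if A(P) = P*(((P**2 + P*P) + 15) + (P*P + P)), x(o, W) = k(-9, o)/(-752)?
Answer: 1/6015191600 ≈ 1.6625e-10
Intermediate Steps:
x(o, W) = 1/188 (x(o, W) = -4/(-752) = -4*(-1/752) = 1/188)
A(P) = P*(15 + P + 3*P**2) (A(P) = P*(((P**2 + P**2) + 15) + (P**2 + P)) = P*((2*P**2 + 15) + (P + P**2)) = P*((15 + 2*P**2) + (P + P**2)) = P*(15 + P + 3*P**2))
x(-201, -800)/A(220) = 1/(188*((220*(15 + 220 + 3*220**2)))) = 1/(188*((220*(15 + 220 + 3*48400)))) = 1/(188*((220*(15 + 220 + 145200)))) = 1/(188*((220*145435))) = (1/188)/31995700 = (1/188)*(1/31995700) = 1/6015191600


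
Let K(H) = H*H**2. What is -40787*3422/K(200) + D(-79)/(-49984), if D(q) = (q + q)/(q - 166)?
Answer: -2670663724833/153076000000 ≈ -17.447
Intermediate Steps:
K(H) = H**3
D(q) = 2*q/(-166 + q) (D(q) = (2*q)/(-166 + q) = 2*q/(-166 + q))
-40787*3422/K(200) + D(-79)/(-49984) = -40787/(200**3/3422) + (2*(-79)/(-166 - 79))/(-49984) = -40787/(8000000*(1/3422)) + (2*(-79)/(-245))*(-1/49984) = -40787/4000000/1711 + (2*(-79)*(-1/245))*(-1/49984) = -40787*1711/4000000 + (158/245)*(-1/49984) = -69786557/4000000 - 79/6123040 = -2670663724833/153076000000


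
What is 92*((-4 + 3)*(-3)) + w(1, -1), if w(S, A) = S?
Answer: 277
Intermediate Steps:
92*((-4 + 3)*(-3)) + w(1, -1) = 92*((-4 + 3)*(-3)) + 1 = 92*(-1*(-3)) + 1 = 92*3 + 1 = 276 + 1 = 277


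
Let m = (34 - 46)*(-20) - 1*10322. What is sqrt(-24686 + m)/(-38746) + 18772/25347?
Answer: 18772/25347 - 2*I*sqrt(2173)/19373 ≈ 0.7406 - 0.0048124*I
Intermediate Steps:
m = -10082 (m = -12*(-20) - 10322 = 240 - 10322 = -10082)
sqrt(-24686 + m)/(-38746) + 18772/25347 = sqrt(-24686 - 10082)/(-38746) + 18772/25347 = sqrt(-34768)*(-1/38746) + 18772*(1/25347) = (4*I*sqrt(2173))*(-1/38746) + 18772/25347 = -2*I*sqrt(2173)/19373 + 18772/25347 = 18772/25347 - 2*I*sqrt(2173)/19373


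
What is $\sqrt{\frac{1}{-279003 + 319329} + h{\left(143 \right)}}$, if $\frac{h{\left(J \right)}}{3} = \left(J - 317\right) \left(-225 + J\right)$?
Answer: $\frac{\sqrt{69607277398230}}{40326} \approx 206.89$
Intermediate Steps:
$h{\left(J \right)} = 3 \left(-317 + J\right) \left(-225 + J\right)$ ($h{\left(J \right)} = 3 \left(J - 317\right) \left(-225 + J\right) = 3 \left(-317 + J\right) \left(-225 + J\right)$)
$\sqrt{\frac{1}{-279003 + 319329} + h{\left(143 \right)}} = \sqrt{\frac{1}{-279003 + 319329} + \left(213975 - 232518 + 3 \cdot 143^{2}\right)} = \sqrt{\frac{1}{40326} + \left(213975 - 232518 + 3 \cdot 20449\right)} = \sqrt{\frac{1}{40326} + \left(213975 - 232518 + 61347\right)} = \sqrt{\frac{1}{40326} + 42804} = \sqrt{\frac{1726114105}{40326}} = \frac{\sqrt{69607277398230}}{40326}$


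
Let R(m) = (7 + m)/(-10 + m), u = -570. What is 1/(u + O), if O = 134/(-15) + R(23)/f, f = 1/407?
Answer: 195/70258 ≈ 0.0027755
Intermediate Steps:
R(m) = (7 + m)/(-10 + m)
f = 1/407 ≈ 0.0024570
O = 181408/195 (O = 134/(-15) + ((7 + 23)/(-10 + 23))/(1/407) = 134*(-1/15) + (30/13)*407 = -134/15 + ((1/13)*30)*407 = -134/15 + (30/13)*407 = -134/15 + 12210/13 = 181408/195 ≈ 930.30)
1/(u + O) = 1/(-570 + 181408/195) = 1/(70258/195) = 195/70258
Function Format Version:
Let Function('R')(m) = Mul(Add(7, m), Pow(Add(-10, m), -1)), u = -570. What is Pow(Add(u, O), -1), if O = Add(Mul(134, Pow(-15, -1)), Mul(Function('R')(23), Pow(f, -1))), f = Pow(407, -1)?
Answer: Rational(195, 70258) ≈ 0.0027755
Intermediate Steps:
Function('R')(m) = Mul(Pow(Add(-10, m), -1), Add(7, m))
f = Rational(1, 407) ≈ 0.0024570
O = Rational(181408, 195) (O = Add(Mul(134, Pow(-15, -1)), Mul(Mul(Pow(Add(-10, 23), -1), Add(7, 23)), Pow(Rational(1, 407), -1))) = Add(Mul(134, Rational(-1, 15)), Mul(Mul(Pow(13, -1), 30), 407)) = Add(Rational(-134, 15), Mul(Mul(Rational(1, 13), 30), 407)) = Add(Rational(-134, 15), Mul(Rational(30, 13), 407)) = Add(Rational(-134, 15), Rational(12210, 13)) = Rational(181408, 195) ≈ 930.30)
Pow(Add(u, O), -1) = Pow(Add(-570, Rational(181408, 195)), -1) = Pow(Rational(70258, 195), -1) = Rational(195, 70258)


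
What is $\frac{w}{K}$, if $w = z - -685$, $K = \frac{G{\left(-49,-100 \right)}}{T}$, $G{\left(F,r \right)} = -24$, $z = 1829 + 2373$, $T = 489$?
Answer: $- \frac{796581}{8} \approx -99573.0$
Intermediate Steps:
$z = 4202$
$K = - \frac{8}{163}$ ($K = - \frac{24}{489} = \left(-24\right) \frac{1}{489} = - \frac{8}{163} \approx -0.04908$)
$w = 4887$ ($w = 4202 - -685 = 4202 + 685 = 4887$)
$\frac{w}{K} = \frac{4887}{- \frac{8}{163}} = 4887 \left(- \frac{163}{8}\right) = - \frac{796581}{8}$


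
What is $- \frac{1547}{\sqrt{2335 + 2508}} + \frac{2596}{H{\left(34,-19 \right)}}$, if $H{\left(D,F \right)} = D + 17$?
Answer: $\frac{2596}{51} - \frac{1547 \sqrt{4843}}{4843} \approx 28.672$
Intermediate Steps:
$H{\left(D,F \right)} = 17 + D$
$- \frac{1547}{\sqrt{2335 + 2508}} + \frac{2596}{H{\left(34,-19 \right)}} = - \frac{1547}{\sqrt{2335 + 2508}} + \frac{2596}{17 + 34} = - \frac{1547}{\sqrt{4843}} + \frac{2596}{51} = - 1547 \frac{\sqrt{4843}}{4843} + 2596 \cdot \frac{1}{51} = - \frac{1547 \sqrt{4843}}{4843} + \frac{2596}{51} = \frac{2596}{51} - \frac{1547 \sqrt{4843}}{4843}$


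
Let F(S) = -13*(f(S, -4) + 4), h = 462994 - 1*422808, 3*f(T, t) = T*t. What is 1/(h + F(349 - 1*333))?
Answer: 3/121234 ≈ 2.4746e-5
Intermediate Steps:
f(T, t) = T*t/3 (f(T, t) = (T*t)/3 = T*t/3)
h = 40186 (h = 462994 - 422808 = 40186)
F(S) = -52 + 52*S/3 (F(S) = -13*((1/3)*S*(-4) + 4) = -13*(-4*S/3 + 4) = -13*(4 - 4*S/3) = -52 + 52*S/3)
1/(h + F(349 - 1*333)) = 1/(40186 + (-52 + 52*(349 - 1*333)/3)) = 1/(40186 + (-52 + 52*(349 - 333)/3)) = 1/(40186 + (-52 + (52/3)*16)) = 1/(40186 + (-52 + 832/3)) = 1/(40186 + 676/3) = 1/(121234/3) = 3/121234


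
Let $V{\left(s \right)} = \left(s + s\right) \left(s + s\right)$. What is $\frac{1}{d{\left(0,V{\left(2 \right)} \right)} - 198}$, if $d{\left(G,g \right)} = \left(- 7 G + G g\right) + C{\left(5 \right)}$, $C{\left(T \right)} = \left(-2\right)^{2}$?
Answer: $- \frac{1}{194} \approx -0.0051546$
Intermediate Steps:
$C{\left(T \right)} = 4$
$V{\left(s \right)} = 4 s^{2}$ ($V{\left(s \right)} = 2 s 2 s = 4 s^{2}$)
$d{\left(G,g \right)} = 4 - 7 G + G g$ ($d{\left(G,g \right)} = \left(- 7 G + G g\right) + 4 = 4 - 7 G + G g$)
$\frac{1}{d{\left(0,V{\left(2 \right)} \right)} - 198} = \frac{1}{\left(4 - 0 + 0 \cdot 4 \cdot 2^{2}\right) - 198} = \frac{1}{\left(4 + 0 + 0 \cdot 4 \cdot 4\right) - 198} = \frac{1}{\left(4 + 0 + 0 \cdot 16\right) - 198} = \frac{1}{\left(4 + 0 + 0\right) - 198} = \frac{1}{4 - 198} = \frac{1}{-194} = - \frac{1}{194}$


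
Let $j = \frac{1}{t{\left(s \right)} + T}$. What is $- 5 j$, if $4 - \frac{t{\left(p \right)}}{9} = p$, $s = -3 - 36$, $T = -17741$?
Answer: $\frac{5}{17354} \approx 0.00028812$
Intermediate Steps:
$s = -39$ ($s = -3 - 36 = -39$)
$t{\left(p \right)} = 36 - 9 p$
$j = - \frac{1}{17354}$ ($j = \frac{1}{\left(36 - -351\right) - 17741} = \frac{1}{\left(36 + 351\right) - 17741} = \frac{1}{387 - 17741} = \frac{1}{-17354} = - \frac{1}{17354} \approx -5.7624 \cdot 10^{-5}$)
$- 5 j = \left(-5\right) \left(- \frac{1}{17354}\right) = \frac{5}{17354}$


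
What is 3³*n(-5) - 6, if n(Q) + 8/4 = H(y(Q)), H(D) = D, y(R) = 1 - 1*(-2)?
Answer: 21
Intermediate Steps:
y(R) = 3 (y(R) = 1 + 2 = 3)
n(Q) = 1 (n(Q) = -2 + 3 = 1)
3³*n(-5) - 6 = 3³*1 - 6 = 27*1 - 6 = 27 - 6 = 21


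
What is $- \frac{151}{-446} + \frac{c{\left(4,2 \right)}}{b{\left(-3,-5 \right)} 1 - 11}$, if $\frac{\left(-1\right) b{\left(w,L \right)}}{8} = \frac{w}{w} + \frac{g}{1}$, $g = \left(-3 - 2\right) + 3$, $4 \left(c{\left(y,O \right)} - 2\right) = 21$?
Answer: $- \frac{5561}{2676} \approx -2.0781$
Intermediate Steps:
$c{\left(y,O \right)} = \frac{29}{4}$ ($c{\left(y,O \right)} = 2 + \frac{1}{4} \cdot 21 = 2 + \frac{21}{4} = \frac{29}{4}$)
$g = -2$ ($g = -5 + 3 = -2$)
$b{\left(w,L \right)} = 8$ ($b{\left(w,L \right)} = - 8 \left(\frac{w}{w} - \frac{2}{1}\right) = - 8 \left(1 - 2\right) = \left(-8\right) \left(-1\right) = 8$)
$- \frac{151}{-446} + \frac{c{\left(4,2 \right)}}{b{\left(-3,-5 \right)} 1 - 11} = - \frac{151}{-446} + \frac{29}{4 \left(8 \cdot 1 - 11\right)} = \left(-151\right) \left(- \frac{1}{446}\right) + \frac{29}{4 \left(8 - 11\right)} = \frac{151}{446} + \frac{29}{4 \left(-3\right)} = \frac{151}{446} + \frac{29}{4} \left(- \frac{1}{3}\right) = \frac{151}{446} - \frac{29}{12} = - \frac{5561}{2676}$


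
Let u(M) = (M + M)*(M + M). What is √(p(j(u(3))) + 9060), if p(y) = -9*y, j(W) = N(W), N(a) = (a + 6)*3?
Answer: √7926 ≈ 89.028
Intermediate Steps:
N(a) = 18 + 3*a (N(a) = (6 + a)*3 = 18 + 3*a)
u(M) = 4*M² (u(M) = (2*M)*(2*M) = 4*M²)
j(W) = 18 + 3*W
√(p(j(u(3))) + 9060) = √(-9*(18 + 3*(4*3²)) + 9060) = √(-9*(18 + 3*(4*9)) + 9060) = √(-9*(18 + 3*36) + 9060) = √(-9*(18 + 108) + 9060) = √(-9*126 + 9060) = √(-1134 + 9060) = √7926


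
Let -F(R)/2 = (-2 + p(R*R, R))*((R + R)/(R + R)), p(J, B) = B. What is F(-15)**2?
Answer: 1156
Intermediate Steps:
F(R) = 4 - 2*R (F(R) = -2*(-2 + R)*(R + R)/(R + R) = -2*(-2 + R)*(2*R)/((2*R)) = -2*(-2 + R)*(2*R)*(1/(2*R)) = -2*(-2 + R) = 4 - 2*R)
F(-15)**2 = (4 - 2*(-15))**2 = (4 + 30)**2 = 34**2 = 1156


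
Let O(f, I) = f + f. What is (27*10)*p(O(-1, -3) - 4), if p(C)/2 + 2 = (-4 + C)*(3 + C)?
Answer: 15120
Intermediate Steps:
O(f, I) = 2*f
p(C) = -4 + 2*(-4 + C)*(3 + C) (p(C) = -4 + 2*((-4 + C)*(3 + C)) = -4 + 2*(-4 + C)*(3 + C))
(27*10)*p(O(-1, -3) - 4) = (27*10)*(-28 - 2*(2*(-1) - 4) + 2*(2*(-1) - 4)**2) = 270*(-28 - 2*(-2 - 4) + 2*(-2 - 4)**2) = 270*(-28 - 2*(-6) + 2*(-6)**2) = 270*(-28 + 12 + 2*36) = 270*(-28 + 12 + 72) = 270*56 = 15120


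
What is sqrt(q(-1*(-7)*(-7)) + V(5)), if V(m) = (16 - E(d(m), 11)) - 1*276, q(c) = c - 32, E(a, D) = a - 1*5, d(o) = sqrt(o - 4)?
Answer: I*sqrt(337) ≈ 18.358*I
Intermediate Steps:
d(o) = sqrt(-4 + o)
E(a, D) = -5 + a (E(a, D) = a - 5 = -5 + a)
q(c) = -32 + c
V(m) = -255 - sqrt(-4 + m) (V(m) = (16 - (-5 + sqrt(-4 + m))) - 1*276 = (16 + (5 - sqrt(-4 + m))) - 276 = (21 - sqrt(-4 + m)) - 276 = -255 - sqrt(-4 + m))
sqrt(q(-1*(-7)*(-7)) + V(5)) = sqrt((-32 - 1*(-7)*(-7)) + (-255 - sqrt(-4 + 5))) = sqrt((-32 + 7*(-7)) + (-255 - sqrt(1))) = sqrt((-32 - 49) + (-255 - 1*1)) = sqrt(-81 + (-255 - 1)) = sqrt(-81 - 256) = sqrt(-337) = I*sqrt(337)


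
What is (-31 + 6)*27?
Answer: -675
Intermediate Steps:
(-31 + 6)*27 = -25*27 = -675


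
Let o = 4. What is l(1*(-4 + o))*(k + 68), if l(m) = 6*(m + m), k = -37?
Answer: 0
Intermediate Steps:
l(m) = 12*m (l(m) = 6*(2*m) = 12*m)
l(1*(-4 + o))*(k + 68) = (12*(1*(-4 + 4)))*(-37 + 68) = (12*(1*0))*31 = (12*0)*31 = 0*31 = 0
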